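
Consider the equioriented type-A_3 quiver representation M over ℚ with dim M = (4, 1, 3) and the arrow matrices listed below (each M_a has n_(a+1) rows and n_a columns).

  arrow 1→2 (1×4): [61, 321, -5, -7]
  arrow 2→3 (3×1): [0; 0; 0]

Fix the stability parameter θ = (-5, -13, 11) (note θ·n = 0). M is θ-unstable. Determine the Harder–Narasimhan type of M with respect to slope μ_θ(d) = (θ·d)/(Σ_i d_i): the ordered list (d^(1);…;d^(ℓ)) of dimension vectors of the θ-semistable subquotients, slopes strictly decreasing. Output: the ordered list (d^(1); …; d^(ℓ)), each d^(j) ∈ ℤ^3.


Via rank(M_{q-1}∘⋯∘M_p): M ≅ I[1,1]^3, I[1,2], I[3,3]^3.
μ_θ-semistable layers: μ^(1)=11; μ^(2)=-5; μ^(3)=-9

((0, 0, 3); (3, 0, 0); (1, 1, 0))


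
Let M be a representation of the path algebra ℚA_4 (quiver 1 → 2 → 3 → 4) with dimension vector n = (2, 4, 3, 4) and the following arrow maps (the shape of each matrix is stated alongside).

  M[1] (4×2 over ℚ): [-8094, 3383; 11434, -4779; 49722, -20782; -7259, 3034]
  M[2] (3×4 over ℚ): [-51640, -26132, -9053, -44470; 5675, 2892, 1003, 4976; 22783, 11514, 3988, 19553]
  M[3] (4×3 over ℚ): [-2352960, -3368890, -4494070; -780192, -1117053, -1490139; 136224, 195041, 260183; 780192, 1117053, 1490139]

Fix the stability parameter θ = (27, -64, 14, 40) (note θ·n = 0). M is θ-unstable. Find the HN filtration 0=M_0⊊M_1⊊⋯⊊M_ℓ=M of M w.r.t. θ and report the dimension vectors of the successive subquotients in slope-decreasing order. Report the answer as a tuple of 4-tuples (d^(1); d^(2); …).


Interval decomposition of M: I[1,3], I[1,4], I[2,2], I[2,3], I[4,4]^3.
HN type (ℓ=4): μ^(1)=40; μ^(2)=14; μ^(3)=-37/2; μ^(4)=-64

((0, 0, 0, 4); (0, 0, 3, 0); (2, 2, 0, 0); (0, 2, 0, 0))


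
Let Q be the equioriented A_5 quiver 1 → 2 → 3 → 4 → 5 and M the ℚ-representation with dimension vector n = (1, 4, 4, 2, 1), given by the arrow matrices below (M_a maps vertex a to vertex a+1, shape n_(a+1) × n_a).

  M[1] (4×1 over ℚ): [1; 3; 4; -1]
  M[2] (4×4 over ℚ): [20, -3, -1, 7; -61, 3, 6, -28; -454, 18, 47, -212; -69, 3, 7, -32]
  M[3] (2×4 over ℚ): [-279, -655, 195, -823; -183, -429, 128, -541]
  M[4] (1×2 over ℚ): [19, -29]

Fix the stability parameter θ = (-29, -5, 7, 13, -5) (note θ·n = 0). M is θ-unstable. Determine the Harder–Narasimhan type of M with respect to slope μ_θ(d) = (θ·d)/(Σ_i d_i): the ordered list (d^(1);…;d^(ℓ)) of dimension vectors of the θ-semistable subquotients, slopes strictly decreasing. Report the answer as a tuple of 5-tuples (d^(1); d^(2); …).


Interval decomposition of M: I[1,2], I[2,3], I[2,4], I[2,5], I[3,3].
HN type (ℓ=5): μ^(1)=13; μ^(2)=7; μ^(3)=5; μ^(4)=-5; μ^(5)=-29

((0, 0, 0, 1, 0); (0, 0, 3, 0, 0); (0, 0, 1, 1, 1); (0, 4, 0, 0, 0); (1, 0, 0, 0, 0))


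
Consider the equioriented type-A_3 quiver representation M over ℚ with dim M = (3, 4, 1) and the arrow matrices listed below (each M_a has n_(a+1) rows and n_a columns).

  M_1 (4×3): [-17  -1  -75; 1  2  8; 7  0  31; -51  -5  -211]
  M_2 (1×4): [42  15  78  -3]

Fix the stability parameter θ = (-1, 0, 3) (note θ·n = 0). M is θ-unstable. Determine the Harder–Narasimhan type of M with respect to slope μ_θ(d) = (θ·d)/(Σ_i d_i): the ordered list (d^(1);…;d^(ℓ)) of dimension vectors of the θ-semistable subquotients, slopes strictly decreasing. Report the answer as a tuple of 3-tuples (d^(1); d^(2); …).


Interval decomposition of M: I[1,2]^2, I[1,3], I[2,2].
HN type (ℓ=3): μ^(1)=3; μ^(2)=0; μ^(3)=-1

((0, 0, 1); (0, 4, 0); (3, 0, 0))


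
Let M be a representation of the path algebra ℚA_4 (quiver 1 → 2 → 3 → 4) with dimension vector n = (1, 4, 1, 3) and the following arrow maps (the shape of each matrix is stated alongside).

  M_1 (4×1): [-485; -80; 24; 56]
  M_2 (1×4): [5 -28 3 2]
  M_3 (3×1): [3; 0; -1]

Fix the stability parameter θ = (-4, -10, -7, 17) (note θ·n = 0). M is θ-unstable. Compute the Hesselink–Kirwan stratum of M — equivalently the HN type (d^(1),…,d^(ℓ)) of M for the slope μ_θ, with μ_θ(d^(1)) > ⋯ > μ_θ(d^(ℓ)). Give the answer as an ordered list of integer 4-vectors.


Interval decomposition of M: I[1,4], I[2,2]^3, I[4,4]^2.
HN type (ℓ=3): μ^(1)=17; μ^(2)=-7; μ^(3)=-10

((0, 0, 0, 3); (1, 1, 1, 0); (0, 3, 0, 0))


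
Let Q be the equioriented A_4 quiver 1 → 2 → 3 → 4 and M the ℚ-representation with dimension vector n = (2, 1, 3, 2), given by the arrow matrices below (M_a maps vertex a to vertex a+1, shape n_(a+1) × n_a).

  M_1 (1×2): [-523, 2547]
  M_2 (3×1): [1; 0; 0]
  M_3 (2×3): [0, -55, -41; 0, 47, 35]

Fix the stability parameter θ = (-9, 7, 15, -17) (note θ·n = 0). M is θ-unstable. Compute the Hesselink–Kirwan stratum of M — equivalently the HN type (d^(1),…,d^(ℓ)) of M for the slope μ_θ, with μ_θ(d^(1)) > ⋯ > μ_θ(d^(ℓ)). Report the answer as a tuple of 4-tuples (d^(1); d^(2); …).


Via rank(M_{q-1}∘⋯∘M_p): M ≅ I[1,1], I[1,3], I[3,4]^2.
μ_θ-semistable layers: μ^(1)=15; μ^(2)=7; μ^(3)=-1; μ^(4)=-9

((0, 0, 1, 0); (0, 1, 0, 0); (0, 0, 2, 2); (2, 0, 0, 0))


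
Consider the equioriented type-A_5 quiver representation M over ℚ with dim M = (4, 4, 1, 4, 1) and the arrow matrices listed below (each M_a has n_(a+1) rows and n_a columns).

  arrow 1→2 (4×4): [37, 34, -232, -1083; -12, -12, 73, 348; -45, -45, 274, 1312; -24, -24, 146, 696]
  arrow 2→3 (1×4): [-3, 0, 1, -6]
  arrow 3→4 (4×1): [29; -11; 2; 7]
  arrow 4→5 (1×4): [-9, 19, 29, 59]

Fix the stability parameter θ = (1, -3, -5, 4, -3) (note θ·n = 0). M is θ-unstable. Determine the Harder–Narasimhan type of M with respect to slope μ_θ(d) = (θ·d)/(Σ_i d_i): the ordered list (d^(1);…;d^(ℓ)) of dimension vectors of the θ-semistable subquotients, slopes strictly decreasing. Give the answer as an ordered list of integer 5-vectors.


Barcode: M ≅ I[1,1], I[1,2]^2, I[1,5], I[2,2], I[4,4]^3. HN layers by μ_θ (6 steps, strictly decreasing):
  μ^(1)=4; μ^(2)=1; μ^(3)=1/2; μ^(4)=-1; μ^(5)=-7/3; μ^(6)=-3

((0, 0, 0, 3, 0); (1, 0, 0, 0, 0); (0, 0, 0, 1, 1); (2, 2, 0, 0, 0); (1, 1, 1, 0, 0); (0, 1, 0, 0, 0))


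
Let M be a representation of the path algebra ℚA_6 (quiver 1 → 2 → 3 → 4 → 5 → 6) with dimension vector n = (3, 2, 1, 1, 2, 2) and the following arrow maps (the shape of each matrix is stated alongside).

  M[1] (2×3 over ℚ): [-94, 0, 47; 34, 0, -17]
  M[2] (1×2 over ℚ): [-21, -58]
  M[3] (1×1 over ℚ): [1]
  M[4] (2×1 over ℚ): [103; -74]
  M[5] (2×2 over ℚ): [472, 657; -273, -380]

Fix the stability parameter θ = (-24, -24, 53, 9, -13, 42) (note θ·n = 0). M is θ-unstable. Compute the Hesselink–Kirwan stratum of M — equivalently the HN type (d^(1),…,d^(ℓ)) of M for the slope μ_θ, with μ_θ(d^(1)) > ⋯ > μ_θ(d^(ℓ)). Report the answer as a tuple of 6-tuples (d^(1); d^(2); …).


Via rank(M_{q-1}∘⋯∘M_p): M ≅ I[1,1]^2, I[1,6], I[2,2], I[5,6].
μ_θ-semistable layers: μ^(1)=42; μ^(2)=49/3; μ^(3)=-13; μ^(4)=-24

((0, 0, 0, 0, 0, 2); (0, 0, 1, 1, 1, 0); (0, 0, 0, 0, 1, 0); (3, 2, 0, 0, 0, 0))


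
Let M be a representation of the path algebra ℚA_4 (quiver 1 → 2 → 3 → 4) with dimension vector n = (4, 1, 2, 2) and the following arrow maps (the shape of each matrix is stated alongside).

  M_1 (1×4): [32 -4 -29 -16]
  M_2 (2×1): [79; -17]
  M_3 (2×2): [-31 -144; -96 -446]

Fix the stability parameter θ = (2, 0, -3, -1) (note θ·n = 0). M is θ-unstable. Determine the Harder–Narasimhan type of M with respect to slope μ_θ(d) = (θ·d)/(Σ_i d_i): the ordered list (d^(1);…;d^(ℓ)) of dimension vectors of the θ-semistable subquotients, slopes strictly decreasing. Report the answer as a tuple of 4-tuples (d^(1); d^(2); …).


Interval decomposition of M: I[1,1]^3, I[1,4], I[3,4].
HN type (ℓ=4): μ^(1)=2; μ^(2)=-1/2; μ^(3)=-1; μ^(4)=-3

((3, 0, 0, 0); (1, 1, 1, 1); (0, 0, 0, 1); (0, 0, 1, 0))


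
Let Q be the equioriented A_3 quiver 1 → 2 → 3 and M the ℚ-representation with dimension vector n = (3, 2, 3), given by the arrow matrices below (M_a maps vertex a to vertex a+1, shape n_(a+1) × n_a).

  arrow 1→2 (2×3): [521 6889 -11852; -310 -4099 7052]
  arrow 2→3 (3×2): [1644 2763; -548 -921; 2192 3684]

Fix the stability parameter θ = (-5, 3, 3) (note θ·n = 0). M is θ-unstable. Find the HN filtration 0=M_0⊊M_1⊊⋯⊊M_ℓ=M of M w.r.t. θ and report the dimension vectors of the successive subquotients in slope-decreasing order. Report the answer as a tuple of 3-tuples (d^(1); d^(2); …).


Via rank(M_{q-1}∘⋯∘M_p): M ≅ I[1,1], I[1,2], I[1,3], I[3,3]^2.
μ_θ-semistable layers: μ^(1)=3; μ^(2)=-5

((0, 2, 3); (3, 0, 0))


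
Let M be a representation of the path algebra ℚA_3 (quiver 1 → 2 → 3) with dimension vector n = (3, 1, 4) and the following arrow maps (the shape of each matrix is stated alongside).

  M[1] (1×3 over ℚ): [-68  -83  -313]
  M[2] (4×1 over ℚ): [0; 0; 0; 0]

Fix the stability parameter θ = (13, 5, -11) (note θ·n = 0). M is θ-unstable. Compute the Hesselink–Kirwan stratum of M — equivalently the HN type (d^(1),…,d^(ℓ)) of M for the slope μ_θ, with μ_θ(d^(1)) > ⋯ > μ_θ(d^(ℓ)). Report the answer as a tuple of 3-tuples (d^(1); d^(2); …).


Barcode: M ≅ I[1,1]^2, I[1,2], I[3,3]^4. HN layers by μ_θ (3 steps, strictly decreasing):
  μ^(1)=13; μ^(2)=9; μ^(3)=-11

((2, 0, 0); (1, 1, 0); (0, 0, 4))


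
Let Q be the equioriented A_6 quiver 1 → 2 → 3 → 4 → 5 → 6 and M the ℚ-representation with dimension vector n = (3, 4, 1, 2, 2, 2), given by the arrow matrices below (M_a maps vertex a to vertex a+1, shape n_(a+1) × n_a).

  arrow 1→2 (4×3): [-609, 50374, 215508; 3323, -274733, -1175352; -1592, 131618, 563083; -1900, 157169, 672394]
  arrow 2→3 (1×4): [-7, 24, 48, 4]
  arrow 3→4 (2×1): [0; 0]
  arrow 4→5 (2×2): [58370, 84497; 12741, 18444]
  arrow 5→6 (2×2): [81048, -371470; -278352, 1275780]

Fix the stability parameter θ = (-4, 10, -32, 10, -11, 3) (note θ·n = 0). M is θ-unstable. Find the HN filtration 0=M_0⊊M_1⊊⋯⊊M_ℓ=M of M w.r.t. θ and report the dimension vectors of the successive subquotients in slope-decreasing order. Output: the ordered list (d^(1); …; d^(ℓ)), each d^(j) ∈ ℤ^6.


Barcode: M ≅ I[1,2]^2, I[1,3], I[2,2], I[4,5], I[4,6], I[6,6]. HN layers by μ_θ (5 steps, strictly decreasing):
  μ^(1)=10; μ^(2)=3; μ^(3)=-1/2; μ^(4)=-4; μ^(5)=-26/3

((0, 3, 0, 0, 0, 0); (0, 0, 0, 0, 0, 2); (0, 0, 0, 2, 2, 0); (2, 0, 0, 0, 0, 0); (1, 1, 1, 0, 0, 0))


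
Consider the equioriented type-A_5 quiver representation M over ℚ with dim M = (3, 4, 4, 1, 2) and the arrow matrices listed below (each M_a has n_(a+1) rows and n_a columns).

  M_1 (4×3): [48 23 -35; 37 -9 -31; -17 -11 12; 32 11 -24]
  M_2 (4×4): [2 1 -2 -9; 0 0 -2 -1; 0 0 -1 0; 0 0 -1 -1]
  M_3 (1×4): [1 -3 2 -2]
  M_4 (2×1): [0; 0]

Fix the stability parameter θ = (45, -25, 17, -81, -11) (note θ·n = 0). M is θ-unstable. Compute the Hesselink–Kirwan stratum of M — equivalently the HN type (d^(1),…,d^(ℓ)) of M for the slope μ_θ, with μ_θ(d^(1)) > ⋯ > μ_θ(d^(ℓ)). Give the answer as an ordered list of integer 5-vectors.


Via rank(M_{q-1}∘⋯∘M_p): M ≅ I[1,3]^2, I[1,4], I[2,2], I[3,3], I[5,5]^2.
μ_θ-semistable layers: μ^(1)=17; μ^(2)=10; μ^(3)=-11; μ^(4)=-25

((0, 0, 3, 0, 0); (2, 2, 0, 0, 0); (1, 1, 1, 1, 2); (0, 1, 0, 0, 0))


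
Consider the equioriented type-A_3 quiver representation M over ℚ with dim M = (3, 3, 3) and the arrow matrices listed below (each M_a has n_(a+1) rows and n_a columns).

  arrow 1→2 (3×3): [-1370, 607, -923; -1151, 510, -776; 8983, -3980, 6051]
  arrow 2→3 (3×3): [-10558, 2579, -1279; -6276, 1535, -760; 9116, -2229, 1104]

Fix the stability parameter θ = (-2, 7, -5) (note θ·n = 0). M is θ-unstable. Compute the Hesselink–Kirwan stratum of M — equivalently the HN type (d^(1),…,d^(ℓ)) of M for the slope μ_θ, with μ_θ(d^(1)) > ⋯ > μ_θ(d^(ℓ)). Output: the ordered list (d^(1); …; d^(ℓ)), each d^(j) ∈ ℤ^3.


Barcode: M ≅ I[1,2], I[1,3]^2, I[3,3]. HN layers by μ_θ (4 steps, strictly decreasing):
  μ^(1)=7; μ^(2)=1; μ^(3)=-2; μ^(4)=-5

((0, 1, 0); (0, 2, 2); (3, 0, 0); (0, 0, 1))


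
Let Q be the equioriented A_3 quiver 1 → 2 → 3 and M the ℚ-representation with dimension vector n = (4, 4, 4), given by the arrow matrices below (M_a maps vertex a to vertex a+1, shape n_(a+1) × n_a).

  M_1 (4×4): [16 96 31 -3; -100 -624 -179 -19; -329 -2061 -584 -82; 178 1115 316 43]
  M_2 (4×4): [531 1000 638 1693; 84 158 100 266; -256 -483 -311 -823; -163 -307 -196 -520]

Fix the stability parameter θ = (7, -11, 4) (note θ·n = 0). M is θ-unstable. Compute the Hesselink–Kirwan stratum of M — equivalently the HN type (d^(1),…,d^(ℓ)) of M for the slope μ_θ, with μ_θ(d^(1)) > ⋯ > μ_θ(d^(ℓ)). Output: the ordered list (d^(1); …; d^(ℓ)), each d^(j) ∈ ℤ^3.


Via rank(M_{q-1}∘⋯∘M_p): M ≅ I[1,2], I[1,3]^3, I[3,3].
μ_θ-semistable layers: μ^(1)=4; μ^(2)=-2

((0, 0, 4); (4, 4, 0))


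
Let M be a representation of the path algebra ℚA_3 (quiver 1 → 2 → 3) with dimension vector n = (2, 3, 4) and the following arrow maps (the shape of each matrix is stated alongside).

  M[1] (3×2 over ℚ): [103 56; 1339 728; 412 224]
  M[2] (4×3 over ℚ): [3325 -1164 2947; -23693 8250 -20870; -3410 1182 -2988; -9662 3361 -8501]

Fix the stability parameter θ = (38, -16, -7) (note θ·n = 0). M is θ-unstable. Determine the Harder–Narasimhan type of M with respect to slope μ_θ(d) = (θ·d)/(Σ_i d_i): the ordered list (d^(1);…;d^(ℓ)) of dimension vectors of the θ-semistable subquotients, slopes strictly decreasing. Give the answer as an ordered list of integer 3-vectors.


Via rank(M_{q-1}∘⋯∘M_p): M ≅ I[1,1], I[1,3], I[2,3]^2, I[3,3].
μ_θ-semistable layers: μ^(1)=38; μ^(2)=5; μ^(3)=-7; μ^(4)=-16

((1, 0, 0); (1, 1, 1); (0, 0, 3); (0, 2, 0))


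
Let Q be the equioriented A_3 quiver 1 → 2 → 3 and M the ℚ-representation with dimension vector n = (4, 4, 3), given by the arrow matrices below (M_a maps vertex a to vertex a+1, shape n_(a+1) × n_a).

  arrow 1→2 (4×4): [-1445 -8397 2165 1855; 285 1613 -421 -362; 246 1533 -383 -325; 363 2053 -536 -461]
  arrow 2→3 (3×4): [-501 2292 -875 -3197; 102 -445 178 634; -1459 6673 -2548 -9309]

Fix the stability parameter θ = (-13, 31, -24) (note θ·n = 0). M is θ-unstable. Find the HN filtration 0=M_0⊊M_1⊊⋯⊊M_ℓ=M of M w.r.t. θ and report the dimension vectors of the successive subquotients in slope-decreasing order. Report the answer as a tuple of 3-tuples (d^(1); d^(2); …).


Interval decomposition of M: I[1,2], I[1,3]^3.
HN type (ℓ=3): μ^(1)=31; μ^(2)=7/2; μ^(3)=-13

((0, 1, 0); (0, 3, 3); (4, 0, 0))


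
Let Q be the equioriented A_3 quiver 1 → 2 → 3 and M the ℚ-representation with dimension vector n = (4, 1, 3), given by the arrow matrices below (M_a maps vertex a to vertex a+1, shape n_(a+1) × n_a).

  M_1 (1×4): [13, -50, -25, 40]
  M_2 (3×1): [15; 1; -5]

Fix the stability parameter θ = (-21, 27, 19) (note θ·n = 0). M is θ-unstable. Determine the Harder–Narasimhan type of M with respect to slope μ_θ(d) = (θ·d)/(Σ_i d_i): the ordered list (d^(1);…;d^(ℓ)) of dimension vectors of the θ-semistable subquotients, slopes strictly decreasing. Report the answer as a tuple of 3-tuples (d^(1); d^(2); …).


Via rank(M_{q-1}∘⋯∘M_p): M ≅ I[1,1]^3, I[1,3], I[3,3]^2.
μ_θ-semistable layers: μ^(1)=23; μ^(2)=19; μ^(3)=-21

((0, 1, 1); (0, 0, 2); (4, 0, 0))


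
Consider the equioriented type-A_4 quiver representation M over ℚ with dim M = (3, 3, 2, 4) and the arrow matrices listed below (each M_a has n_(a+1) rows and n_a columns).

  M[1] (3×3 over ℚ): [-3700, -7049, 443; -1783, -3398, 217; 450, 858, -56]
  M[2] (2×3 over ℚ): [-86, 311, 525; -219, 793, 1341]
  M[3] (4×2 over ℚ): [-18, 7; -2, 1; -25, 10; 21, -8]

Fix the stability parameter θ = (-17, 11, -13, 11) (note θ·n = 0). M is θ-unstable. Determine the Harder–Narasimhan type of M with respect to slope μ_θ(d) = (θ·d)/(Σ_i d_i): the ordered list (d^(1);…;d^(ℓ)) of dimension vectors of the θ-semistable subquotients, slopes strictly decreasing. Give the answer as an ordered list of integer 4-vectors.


Interval decomposition of M: I[1,1], I[1,4]^2, I[2,2], I[4,4]^2.
HN type (ℓ=3): μ^(1)=11; μ^(2)=-1; μ^(3)=-17

((0, 1, 0, 4); (0, 2, 2, 0); (3, 0, 0, 0))


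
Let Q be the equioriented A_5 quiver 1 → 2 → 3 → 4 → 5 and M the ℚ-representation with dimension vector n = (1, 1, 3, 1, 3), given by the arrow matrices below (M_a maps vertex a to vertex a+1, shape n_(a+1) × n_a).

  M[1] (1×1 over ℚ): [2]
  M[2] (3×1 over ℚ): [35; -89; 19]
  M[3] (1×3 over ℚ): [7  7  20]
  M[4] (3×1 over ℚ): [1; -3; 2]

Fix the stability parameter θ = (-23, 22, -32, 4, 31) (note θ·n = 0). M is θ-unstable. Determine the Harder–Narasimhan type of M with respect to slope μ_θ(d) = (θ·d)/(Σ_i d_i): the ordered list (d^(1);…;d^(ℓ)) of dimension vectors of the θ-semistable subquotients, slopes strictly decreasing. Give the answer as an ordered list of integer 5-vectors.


Barcode: M ≅ I[1,5], I[3,3]^2, I[5,5]^2. HN layers by μ_θ (5 steps, strictly decreasing):
  μ^(1)=31; μ^(2)=4; μ^(3)=-5; μ^(4)=-23; μ^(5)=-32

((0, 0, 0, 0, 3); (0, 0, 0, 1, 0); (0, 1, 1, 0, 0); (1, 0, 0, 0, 0); (0, 0, 2, 0, 0))


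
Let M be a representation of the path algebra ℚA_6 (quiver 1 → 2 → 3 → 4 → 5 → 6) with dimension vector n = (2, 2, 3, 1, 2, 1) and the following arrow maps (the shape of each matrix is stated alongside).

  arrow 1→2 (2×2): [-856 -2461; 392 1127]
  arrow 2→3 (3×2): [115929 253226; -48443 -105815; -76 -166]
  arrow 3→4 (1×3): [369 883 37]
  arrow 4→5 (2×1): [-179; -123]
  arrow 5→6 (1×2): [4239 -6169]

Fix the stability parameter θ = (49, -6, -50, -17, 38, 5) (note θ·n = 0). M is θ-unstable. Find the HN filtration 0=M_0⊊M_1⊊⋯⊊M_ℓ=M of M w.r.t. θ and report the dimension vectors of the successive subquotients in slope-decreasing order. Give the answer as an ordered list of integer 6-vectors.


Via rank(M_{q-1}∘⋯∘M_p): M ≅ I[1,1], I[1,6], I[2,3], I[3,3], I[5,5].
μ_θ-semistable layers: μ^(1)=49; μ^(2)=38; μ^(3)=43/2; μ^(4)=-6; μ^(5)=-28; μ^(6)=-50

((1, 0, 0, 0, 0, 0); (0, 0, 0, 0, 1, 0); (0, 0, 0, 0, 1, 1); (1, 1, 1, 1, 0, 0); (0, 1, 1, 0, 0, 0); (0, 0, 1, 0, 0, 0))


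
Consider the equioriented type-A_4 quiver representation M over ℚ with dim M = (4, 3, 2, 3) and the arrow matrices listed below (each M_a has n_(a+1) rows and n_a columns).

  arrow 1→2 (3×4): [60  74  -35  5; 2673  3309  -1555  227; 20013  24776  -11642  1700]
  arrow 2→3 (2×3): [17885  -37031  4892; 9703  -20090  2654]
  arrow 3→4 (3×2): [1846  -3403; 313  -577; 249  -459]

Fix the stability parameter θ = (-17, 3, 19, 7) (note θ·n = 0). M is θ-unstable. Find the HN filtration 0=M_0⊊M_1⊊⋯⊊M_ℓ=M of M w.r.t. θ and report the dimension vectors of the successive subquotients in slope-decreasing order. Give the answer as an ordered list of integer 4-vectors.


Barcode: M ≅ I[1,1], I[1,2], I[1,4]^2, I[4,4]. HN layers by μ_θ (4 steps, strictly decreasing):
  μ^(1)=13; μ^(2)=7; μ^(3)=3; μ^(4)=-17

((0, 0, 2, 2); (0, 0, 0, 1); (0, 3, 0, 0); (4, 0, 0, 0))


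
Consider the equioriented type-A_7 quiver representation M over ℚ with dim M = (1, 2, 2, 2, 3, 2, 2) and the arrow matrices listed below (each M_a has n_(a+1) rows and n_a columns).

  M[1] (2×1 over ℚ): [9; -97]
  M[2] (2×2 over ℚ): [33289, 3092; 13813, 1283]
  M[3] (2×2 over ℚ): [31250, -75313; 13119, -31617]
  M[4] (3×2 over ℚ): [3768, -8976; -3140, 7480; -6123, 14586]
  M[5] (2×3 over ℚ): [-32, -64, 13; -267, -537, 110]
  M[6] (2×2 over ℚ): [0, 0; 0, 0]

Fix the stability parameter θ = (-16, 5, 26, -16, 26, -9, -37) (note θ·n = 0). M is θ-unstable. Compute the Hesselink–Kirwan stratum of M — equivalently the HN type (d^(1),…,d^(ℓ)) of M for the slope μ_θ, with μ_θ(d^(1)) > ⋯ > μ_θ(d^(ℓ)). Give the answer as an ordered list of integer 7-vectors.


Barcode: M ≅ I[1,6], I[2,4], I[5,5], I[5,6], I[7,7]^2. HN layers by μ_θ (5 steps, strictly decreasing):
  μ^(1)=26; μ^(2)=17/2; μ^(3)=5; μ^(4)=-16; μ^(5)=-37

((0, 0, 0, 0, 1, 0, 0); (0, 0, 0, 0, 2, 2, 0); (0, 2, 2, 2, 0, 0, 0); (1, 0, 0, 0, 0, 0, 0); (0, 0, 0, 0, 0, 0, 2))


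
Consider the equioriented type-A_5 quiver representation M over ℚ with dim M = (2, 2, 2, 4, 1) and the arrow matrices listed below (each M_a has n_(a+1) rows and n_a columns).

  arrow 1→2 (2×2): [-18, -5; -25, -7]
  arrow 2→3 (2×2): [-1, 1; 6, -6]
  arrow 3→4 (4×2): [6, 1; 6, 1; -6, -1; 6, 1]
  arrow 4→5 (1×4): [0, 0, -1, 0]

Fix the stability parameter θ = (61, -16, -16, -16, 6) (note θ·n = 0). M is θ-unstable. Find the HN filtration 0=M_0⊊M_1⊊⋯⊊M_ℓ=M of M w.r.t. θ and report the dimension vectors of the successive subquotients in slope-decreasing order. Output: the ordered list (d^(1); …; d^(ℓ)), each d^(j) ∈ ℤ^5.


Barcode: M ≅ I[1,2], I[1,3], I[3,5], I[4,4]^3. HN layers by μ_θ (4 steps, strictly decreasing):
  μ^(1)=45/2; μ^(2)=29/3; μ^(3)=6; μ^(4)=-16

((1, 1, 0, 0, 0); (1, 1, 1, 0, 0); (0, 0, 0, 0, 1); (0, 0, 1, 4, 0))


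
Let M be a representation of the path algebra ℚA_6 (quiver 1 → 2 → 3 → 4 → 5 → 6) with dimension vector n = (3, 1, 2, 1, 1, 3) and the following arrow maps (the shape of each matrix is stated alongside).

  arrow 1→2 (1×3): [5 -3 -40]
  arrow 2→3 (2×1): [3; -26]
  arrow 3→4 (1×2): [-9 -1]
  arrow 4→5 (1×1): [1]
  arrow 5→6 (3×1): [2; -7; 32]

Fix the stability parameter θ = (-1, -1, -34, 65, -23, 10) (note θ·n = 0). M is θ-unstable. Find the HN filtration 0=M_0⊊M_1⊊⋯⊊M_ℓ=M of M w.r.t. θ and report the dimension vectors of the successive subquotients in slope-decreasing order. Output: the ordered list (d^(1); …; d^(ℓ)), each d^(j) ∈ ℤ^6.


Barcode: M ≅ I[1,1]^2, I[1,6], I[3,3], I[6,6]^2. HN layers by μ_θ (5 steps, strictly decreasing):
  μ^(1)=52/3; μ^(2)=10; μ^(3)=-1; μ^(4)=-12; μ^(5)=-34

((0, 0, 0, 1, 1, 1); (0, 0, 0, 0, 0, 2); (2, 0, 0, 0, 0, 0); (1, 1, 1, 0, 0, 0); (0, 0, 1, 0, 0, 0))


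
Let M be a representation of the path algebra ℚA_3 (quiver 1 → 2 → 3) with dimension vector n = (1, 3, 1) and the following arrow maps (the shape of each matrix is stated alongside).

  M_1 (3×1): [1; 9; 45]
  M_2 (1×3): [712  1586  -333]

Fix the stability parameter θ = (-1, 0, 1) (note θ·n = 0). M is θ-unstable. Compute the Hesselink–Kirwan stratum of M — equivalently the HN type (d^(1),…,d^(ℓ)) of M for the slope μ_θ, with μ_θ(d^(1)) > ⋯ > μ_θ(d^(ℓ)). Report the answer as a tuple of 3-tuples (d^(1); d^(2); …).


Via rank(M_{q-1}∘⋯∘M_p): M ≅ I[1,3], I[2,2]^2.
μ_θ-semistable layers: μ^(1)=1; μ^(2)=0; μ^(3)=-1

((0, 0, 1); (0, 3, 0); (1, 0, 0))


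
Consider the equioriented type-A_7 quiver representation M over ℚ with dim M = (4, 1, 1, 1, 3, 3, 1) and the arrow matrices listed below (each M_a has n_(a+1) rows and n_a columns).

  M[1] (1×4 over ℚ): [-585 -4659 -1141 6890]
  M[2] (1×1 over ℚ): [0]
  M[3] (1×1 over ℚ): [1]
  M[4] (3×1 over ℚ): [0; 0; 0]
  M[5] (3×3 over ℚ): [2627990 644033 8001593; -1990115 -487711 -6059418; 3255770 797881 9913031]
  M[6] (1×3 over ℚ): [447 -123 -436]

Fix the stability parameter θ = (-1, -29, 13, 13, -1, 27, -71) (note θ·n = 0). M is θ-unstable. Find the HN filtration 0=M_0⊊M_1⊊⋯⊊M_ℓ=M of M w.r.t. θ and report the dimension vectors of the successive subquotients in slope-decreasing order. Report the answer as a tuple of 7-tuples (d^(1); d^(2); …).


Barcode: M ≅ I[1,1]^3, I[1,2], I[3,4], I[5,6]^2, I[5,7]. HN layers by μ_θ (4 steps, strictly decreasing):
  μ^(1)=27; μ^(2)=13; μ^(3)=-1; μ^(4)=-15

((0, 0, 0, 0, 0, 2, 0); (0, 0, 1, 1, 0, 0, 0); (3, 0, 0, 0, 2, 0, 0); (1, 1, 0, 0, 1, 1, 1))


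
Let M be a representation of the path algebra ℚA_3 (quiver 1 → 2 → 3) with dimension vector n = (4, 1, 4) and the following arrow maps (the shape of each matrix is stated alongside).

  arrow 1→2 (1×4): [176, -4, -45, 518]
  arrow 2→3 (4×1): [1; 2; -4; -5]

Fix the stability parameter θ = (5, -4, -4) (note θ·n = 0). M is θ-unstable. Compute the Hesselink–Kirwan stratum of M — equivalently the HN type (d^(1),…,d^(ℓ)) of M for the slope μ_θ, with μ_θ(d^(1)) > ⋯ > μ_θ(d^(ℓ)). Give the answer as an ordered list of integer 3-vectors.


Barcode: M ≅ I[1,1]^3, I[1,3], I[3,3]^3. HN layers by μ_θ (3 steps, strictly decreasing):
  μ^(1)=5; μ^(2)=-1; μ^(3)=-4

((3, 0, 0); (1, 1, 1); (0, 0, 3))


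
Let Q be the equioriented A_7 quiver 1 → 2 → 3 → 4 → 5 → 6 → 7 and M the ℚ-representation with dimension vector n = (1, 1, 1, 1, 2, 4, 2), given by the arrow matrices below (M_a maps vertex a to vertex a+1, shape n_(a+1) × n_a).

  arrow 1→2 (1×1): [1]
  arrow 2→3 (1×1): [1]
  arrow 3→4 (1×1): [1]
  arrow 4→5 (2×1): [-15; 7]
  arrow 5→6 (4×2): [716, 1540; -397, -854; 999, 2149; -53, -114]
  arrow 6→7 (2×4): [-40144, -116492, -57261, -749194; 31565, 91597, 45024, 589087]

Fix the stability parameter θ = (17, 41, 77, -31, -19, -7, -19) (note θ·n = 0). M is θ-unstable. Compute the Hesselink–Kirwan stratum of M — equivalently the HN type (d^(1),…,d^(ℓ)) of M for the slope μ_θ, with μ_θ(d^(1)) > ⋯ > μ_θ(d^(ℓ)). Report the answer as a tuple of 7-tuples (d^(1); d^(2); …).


Interval decomposition of M: I[1,6], I[5,7], I[6,6], I[6,7].
HN type (ℓ=4): μ^(1)=13; μ^(2)=-7; μ^(3)=-13; μ^(4)=-19

((1, 1, 1, 1, 1, 1, 0); (0, 0, 0, 0, 0, 1, 0); (0, 0, 0, 0, 0, 2, 2); (0, 0, 0, 0, 1, 0, 0))


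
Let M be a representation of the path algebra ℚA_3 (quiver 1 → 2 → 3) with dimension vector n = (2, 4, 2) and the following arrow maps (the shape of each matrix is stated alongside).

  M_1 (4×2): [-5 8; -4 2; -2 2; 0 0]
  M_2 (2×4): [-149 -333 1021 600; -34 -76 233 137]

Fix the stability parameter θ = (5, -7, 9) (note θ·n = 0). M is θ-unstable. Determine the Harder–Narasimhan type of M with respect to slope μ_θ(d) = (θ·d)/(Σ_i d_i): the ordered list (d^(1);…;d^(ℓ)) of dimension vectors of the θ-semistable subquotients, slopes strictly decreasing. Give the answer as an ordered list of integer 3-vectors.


Barcode: M ≅ I[1,3]^2, I[2,2]^2. HN layers by μ_θ (3 steps, strictly decreasing):
  μ^(1)=9; μ^(2)=-1; μ^(3)=-7

((0, 0, 2); (2, 2, 0); (0, 2, 0))


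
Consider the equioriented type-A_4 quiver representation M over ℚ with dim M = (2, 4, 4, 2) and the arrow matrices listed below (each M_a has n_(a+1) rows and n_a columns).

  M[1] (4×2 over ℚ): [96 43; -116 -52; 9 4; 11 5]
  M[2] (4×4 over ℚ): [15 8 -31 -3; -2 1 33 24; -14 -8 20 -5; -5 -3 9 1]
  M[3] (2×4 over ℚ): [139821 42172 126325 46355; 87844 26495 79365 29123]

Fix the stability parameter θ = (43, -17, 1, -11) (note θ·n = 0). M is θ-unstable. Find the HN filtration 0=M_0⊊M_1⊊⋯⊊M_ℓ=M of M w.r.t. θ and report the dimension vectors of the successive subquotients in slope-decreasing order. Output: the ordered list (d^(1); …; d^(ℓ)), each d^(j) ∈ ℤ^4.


Via rank(M_{q-1}∘⋯∘M_p): M ≅ I[1,4]^2, I[2,3]^2.
μ_θ-semistable layers: μ^(1)=4; μ^(2)=1; μ^(3)=-17

((2, 2, 2, 2); (0, 0, 2, 0); (0, 2, 0, 0))


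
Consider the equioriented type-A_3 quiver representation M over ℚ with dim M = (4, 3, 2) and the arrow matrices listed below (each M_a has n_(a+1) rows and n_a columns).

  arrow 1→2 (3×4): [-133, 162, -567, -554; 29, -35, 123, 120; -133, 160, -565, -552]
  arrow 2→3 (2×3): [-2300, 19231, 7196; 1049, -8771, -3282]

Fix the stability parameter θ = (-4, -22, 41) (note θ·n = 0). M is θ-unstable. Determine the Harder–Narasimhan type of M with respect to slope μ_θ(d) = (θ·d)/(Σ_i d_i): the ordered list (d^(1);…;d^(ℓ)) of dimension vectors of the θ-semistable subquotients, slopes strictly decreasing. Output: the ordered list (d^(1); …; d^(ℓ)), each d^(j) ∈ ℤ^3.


Via rank(M_{q-1}∘⋯∘M_p): M ≅ I[1,1], I[1,2], I[1,3]^2.
μ_θ-semistable layers: μ^(1)=41; μ^(2)=-4; μ^(3)=-13

((0, 0, 2); (1, 0, 0); (3, 3, 0))


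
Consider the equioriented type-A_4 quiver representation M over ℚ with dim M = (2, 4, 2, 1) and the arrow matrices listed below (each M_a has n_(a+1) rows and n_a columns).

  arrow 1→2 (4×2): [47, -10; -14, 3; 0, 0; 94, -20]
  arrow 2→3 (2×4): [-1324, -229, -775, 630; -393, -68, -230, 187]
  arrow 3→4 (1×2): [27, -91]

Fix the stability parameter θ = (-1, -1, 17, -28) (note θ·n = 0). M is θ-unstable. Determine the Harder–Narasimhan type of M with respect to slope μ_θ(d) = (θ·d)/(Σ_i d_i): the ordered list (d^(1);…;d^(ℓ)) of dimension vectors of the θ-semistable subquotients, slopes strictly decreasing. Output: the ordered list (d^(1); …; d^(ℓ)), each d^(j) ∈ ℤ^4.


Barcode: M ≅ I[1,3], I[1,4], I[2,2]^2. HN layers by μ_θ (3 steps, strictly decreasing):
  μ^(1)=17; μ^(2)=-1; μ^(3)=-13/4

((0, 0, 1, 0); (1, 3, 0, 0); (1, 1, 1, 1))


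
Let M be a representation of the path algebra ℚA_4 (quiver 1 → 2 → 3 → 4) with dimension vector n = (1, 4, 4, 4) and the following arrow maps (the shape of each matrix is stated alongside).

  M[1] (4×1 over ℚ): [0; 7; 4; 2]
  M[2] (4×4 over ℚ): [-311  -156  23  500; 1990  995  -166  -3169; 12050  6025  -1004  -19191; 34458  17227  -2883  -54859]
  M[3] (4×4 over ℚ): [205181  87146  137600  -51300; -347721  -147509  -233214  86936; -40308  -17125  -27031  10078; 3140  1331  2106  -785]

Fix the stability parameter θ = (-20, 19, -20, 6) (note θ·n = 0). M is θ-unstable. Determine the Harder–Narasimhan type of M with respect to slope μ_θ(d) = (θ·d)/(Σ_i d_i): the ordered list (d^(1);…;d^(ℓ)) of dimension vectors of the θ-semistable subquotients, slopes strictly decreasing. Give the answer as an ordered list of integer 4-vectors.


Via rank(M_{q-1}∘⋯∘M_p): M ≅ I[1,4], I[2,2], I[2,4]^2, I[3,4].
μ_θ-semistable layers: μ^(1)=19; μ^(2)=6; μ^(3)=-1/2; μ^(4)=-20

((0, 1, 0, 0); (0, 0, 0, 4); (0, 3, 3, 0); (1, 0, 1, 0))


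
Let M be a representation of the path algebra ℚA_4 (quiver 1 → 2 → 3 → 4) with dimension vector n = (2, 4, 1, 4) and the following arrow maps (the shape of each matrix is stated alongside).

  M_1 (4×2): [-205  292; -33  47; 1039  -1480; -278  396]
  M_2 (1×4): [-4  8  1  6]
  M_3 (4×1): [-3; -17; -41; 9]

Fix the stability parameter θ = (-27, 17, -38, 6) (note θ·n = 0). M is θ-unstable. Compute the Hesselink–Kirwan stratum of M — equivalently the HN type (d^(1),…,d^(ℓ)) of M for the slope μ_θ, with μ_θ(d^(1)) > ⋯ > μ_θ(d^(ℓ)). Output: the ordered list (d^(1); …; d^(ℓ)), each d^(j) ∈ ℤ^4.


Via rank(M_{q-1}∘⋯∘M_p): M ≅ I[1,2], I[1,4], I[2,2]^2, I[4,4]^3.
μ_θ-semistable layers: μ^(1)=17; μ^(2)=6; μ^(3)=-21/2; μ^(4)=-27

((0, 3, 0, 0); (0, 0, 0, 4); (0, 1, 1, 0); (2, 0, 0, 0))


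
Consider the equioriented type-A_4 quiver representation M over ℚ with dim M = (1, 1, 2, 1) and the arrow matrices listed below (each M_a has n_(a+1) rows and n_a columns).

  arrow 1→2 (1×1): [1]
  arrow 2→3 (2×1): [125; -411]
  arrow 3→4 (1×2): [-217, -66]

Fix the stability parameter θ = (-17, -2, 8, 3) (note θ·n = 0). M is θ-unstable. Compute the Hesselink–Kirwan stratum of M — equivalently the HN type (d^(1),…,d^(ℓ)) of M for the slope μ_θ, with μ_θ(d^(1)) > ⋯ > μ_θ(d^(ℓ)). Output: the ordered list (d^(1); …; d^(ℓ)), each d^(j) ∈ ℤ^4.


Barcode: M ≅ I[1,4], I[3,3]. HN layers by μ_θ (4 steps, strictly decreasing):
  μ^(1)=8; μ^(2)=11/2; μ^(3)=-2; μ^(4)=-17

((0, 0, 1, 0); (0, 0, 1, 1); (0, 1, 0, 0); (1, 0, 0, 0))


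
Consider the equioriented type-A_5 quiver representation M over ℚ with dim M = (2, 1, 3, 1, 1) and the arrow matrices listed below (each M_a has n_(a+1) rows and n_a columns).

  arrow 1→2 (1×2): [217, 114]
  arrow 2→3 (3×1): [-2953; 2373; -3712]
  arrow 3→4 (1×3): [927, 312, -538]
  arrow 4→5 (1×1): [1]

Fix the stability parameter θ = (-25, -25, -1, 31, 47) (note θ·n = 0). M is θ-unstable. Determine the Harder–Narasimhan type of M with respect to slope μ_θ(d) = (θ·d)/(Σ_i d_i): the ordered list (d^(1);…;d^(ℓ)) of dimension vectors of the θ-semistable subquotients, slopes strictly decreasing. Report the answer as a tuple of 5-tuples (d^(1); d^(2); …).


Interval decomposition of M: I[1,1], I[1,5], I[3,3]^2.
HN type (ℓ=4): μ^(1)=47; μ^(2)=31; μ^(3)=-1; μ^(4)=-25

((0, 0, 0, 0, 1); (0, 0, 0, 1, 0); (0, 0, 3, 0, 0); (2, 1, 0, 0, 0))


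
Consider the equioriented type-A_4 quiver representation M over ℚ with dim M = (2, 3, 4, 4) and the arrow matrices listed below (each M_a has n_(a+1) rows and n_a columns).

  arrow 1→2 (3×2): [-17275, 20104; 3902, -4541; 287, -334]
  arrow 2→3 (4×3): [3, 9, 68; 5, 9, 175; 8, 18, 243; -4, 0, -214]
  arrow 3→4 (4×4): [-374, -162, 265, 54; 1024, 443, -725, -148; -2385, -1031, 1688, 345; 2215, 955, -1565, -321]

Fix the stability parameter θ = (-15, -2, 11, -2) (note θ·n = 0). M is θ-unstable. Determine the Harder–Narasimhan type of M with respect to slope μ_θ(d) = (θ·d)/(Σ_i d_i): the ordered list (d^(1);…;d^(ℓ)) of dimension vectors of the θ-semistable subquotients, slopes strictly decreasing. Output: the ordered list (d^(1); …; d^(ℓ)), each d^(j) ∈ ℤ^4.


Via rank(M_{q-1}∘⋯∘M_p): M ≅ I[1,4]^2, I[2,2], I[3,4]^2.
μ_θ-semistable layers: μ^(1)=9/2; μ^(2)=-2; μ^(3)=-15

((0, 0, 4, 4); (0, 3, 0, 0); (2, 0, 0, 0))


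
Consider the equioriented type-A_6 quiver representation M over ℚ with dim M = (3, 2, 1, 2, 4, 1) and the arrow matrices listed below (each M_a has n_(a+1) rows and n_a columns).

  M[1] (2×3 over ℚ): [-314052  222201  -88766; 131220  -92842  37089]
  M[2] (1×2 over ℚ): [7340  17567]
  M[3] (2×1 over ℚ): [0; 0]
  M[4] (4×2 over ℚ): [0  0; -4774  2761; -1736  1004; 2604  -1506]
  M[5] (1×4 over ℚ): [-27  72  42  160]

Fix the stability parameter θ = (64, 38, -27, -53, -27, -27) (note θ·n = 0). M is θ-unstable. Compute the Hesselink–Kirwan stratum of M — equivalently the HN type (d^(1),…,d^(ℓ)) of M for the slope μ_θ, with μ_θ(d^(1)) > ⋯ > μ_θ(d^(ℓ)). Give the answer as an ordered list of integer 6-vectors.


Via rank(M_{q-1}∘⋯∘M_p): M ≅ I[1,1], I[1,2], I[1,3], I[4,4], I[4,5], I[5,5]^2, I[5,6].
μ_θ-semistable layers: μ^(1)=64; μ^(2)=51; μ^(3)=25; μ^(4)=-27; μ^(5)=-53

((1, 0, 0, 0, 0, 0); (1, 1, 0, 0, 0, 0); (1, 1, 1, 0, 0, 0); (0, 0, 0, 0, 4, 1); (0, 0, 0, 2, 0, 0))


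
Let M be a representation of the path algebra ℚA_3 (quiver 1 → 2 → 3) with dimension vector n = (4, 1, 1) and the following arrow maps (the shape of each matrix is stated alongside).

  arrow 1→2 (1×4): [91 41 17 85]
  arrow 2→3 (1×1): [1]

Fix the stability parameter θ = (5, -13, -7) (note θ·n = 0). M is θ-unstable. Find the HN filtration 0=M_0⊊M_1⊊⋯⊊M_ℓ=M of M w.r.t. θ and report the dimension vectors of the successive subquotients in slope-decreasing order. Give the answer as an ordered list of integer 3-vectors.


Barcode: M ≅ I[1,1]^3, I[1,3]. HN layers by μ_θ (2 steps, strictly decreasing):
  μ^(1)=5; μ^(2)=-5

((3, 0, 0); (1, 1, 1))


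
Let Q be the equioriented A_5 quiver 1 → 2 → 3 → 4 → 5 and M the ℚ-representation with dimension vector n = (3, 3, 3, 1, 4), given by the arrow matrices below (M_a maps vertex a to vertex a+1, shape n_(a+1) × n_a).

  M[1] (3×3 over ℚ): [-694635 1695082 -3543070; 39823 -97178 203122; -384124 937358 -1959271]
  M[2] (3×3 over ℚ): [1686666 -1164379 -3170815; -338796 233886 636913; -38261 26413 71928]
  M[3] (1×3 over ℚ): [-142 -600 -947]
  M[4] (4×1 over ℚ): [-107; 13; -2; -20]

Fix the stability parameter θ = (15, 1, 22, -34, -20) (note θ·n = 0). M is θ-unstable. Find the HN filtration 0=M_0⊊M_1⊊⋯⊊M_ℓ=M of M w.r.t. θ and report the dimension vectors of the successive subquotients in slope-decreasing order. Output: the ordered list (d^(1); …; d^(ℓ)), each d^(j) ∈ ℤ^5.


Interval decomposition of M: I[1,1], I[1,3], I[1,5], I[2,3], I[5,5]^3.
HN type (ℓ=6): μ^(1)=22; μ^(2)=15; μ^(3)=8; μ^(4)=1; μ^(5)=-16/5; μ^(6)=-20

((0, 0, 2, 0, 0); (1, 0, 0, 0, 0); (1, 1, 0, 0, 0); (0, 1, 0, 0, 0); (1, 1, 1, 1, 1); (0, 0, 0, 0, 3))


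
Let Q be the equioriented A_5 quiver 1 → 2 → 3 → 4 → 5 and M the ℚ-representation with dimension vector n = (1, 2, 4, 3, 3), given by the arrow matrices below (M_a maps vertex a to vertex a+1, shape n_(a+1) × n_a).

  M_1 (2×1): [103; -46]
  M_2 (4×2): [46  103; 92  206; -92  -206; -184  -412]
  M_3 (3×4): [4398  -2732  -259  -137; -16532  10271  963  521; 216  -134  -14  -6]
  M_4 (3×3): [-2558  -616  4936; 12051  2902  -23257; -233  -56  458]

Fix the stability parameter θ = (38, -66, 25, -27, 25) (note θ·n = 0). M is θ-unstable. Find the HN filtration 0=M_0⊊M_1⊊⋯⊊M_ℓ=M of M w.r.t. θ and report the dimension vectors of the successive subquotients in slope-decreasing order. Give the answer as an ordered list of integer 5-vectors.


Interval decomposition of M: I[1,2], I[2,3], I[3,4], I[3,5]^2, I[5,5].
HN type (ℓ=4): μ^(1)=25; μ^(2)=-1; μ^(3)=-14; μ^(4)=-66

((0, 0, 1, 0, 3); (0, 0, 3, 3, 0); (1, 1, 0, 0, 0); (0, 1, 0, 0, 0))


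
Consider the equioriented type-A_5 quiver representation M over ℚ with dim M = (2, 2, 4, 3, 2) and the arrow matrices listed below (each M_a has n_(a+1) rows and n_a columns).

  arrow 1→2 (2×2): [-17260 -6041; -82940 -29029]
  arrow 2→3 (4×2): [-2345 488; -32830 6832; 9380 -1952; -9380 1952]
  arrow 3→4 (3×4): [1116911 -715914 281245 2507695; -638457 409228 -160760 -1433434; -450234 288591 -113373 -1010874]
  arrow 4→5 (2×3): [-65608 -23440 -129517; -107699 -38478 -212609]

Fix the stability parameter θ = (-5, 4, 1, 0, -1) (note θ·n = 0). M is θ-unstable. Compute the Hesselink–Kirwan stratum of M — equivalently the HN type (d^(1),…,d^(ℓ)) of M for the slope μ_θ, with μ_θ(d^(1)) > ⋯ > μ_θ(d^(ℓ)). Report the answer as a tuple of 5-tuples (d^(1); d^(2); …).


Via rank(M_{q-1}∘⋯∘M_p): M ≅ I[1,1], I[1,5], I[2,2], I[3,3], I[3,4], I[3,5].
μ_θ-semistable layers: μ^(1)=4; μ^(2)=1; μ^(3)=1/2; μ^(4)=0; μ^(5)=-5

((0, 1, 0, 0, 0); (0, 1, 2, 1, 1); (0, 0, 1, 1, 0); (0, 0, 1, 1, 1); (2, 0, 0, 0, 0))


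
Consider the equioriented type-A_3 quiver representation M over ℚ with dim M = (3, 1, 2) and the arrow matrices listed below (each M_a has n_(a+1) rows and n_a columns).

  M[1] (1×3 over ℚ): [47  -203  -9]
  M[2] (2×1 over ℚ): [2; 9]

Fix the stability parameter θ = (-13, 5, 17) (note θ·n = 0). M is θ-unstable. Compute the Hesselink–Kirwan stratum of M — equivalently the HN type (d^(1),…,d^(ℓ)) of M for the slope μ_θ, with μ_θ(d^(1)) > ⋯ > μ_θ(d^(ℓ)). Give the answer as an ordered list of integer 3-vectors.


Via rank(M_{q-1}∘⋯∘M_p): M ≅ I[1,1]^2, I[1,3], I[3,3].
μ_θ-semistable layers: μ^(1)=17; μ^(2)=5; μ^(3)=-13

((0, 0, 2); (0, 1, 0); (3, 0, 0))


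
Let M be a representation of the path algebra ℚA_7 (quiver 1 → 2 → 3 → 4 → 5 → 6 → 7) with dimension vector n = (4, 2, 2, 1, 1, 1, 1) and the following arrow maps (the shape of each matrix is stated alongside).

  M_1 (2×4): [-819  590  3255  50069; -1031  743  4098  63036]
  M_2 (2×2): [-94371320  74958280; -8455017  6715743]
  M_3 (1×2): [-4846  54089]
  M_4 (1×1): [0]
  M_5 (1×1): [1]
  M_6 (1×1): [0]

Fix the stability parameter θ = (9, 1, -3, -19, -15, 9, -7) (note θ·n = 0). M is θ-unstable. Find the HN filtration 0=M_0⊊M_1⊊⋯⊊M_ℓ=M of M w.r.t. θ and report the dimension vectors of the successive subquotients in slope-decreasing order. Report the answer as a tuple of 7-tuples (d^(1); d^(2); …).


Interval decomposition of M: I[1,1]^2, I[1,2], I[1,4], I[3,3], I[5,6], I[7,7].
HN type (ℓ=5): μ^(1)=9; μ^(2)=5; μ^(3)=-3; μ^(4)=-7; μ^(5)=-15

((2, 0, 0, 0, 0, 1, 0); (1, 1, 0, 0, 0, 0, 0); (1, 1, 2, 1, 0, 0, 0); (0, 0, 0, 0, 0, 0, 1); (0, 0, 0, 0, 1, 0, 0))
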